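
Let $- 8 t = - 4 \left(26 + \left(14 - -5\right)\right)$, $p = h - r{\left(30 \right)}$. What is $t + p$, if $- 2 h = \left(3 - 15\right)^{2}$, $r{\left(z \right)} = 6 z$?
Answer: $- \frac{459}{2} \approx -229.5$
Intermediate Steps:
$h = -72$ ($h = - \frac{\left(3 - 15\right)^{2}}{2} = - \frac{\left(-12\right)^{2}}{2} = \left(- \frac{1}{2}\right) 144 = -72$)
$p = -252$ ($p = -72 - 6 \cdot 30 = -72 - 180 = -252$)
$t = \frac{45}{2}$ ($t = - \frac{\left(-4\right) \left(26 + \left(14 - -5\right)\right)}{8} = - \frac{\left(-4\right) \left(26 + \left(14 + 5\right)\right)}{8} = - \frac{\left(-4\right) \left(26 + 19\right)}{8} = - \frac{\left(-4\right) 45}{8} = \left(- \frac{1}{8}\right) \left(-180\right) = \frac{45}{2} \approx 22.5$)
$t + p = \frac{45}{2} - 252 = - \frac{459}{2}$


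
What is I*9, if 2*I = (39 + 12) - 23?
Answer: 126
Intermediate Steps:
I = 14 (I = ((39 + 12) - 23)/2 = (51 - 23)/2 = (1/2)*28 = 14)
I*9 = 14*9 = 126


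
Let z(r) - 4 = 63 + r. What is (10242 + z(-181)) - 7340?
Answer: 2788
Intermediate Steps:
z(r) = 67 + r (z(r) = 4 + (63 + r) = 67 + r)
(10242 + z(-181)) - 7340 = (10242 + (67 - 181)) - 7340 = (10242 - 114) - 7340 = 10128 - 7340 = 2788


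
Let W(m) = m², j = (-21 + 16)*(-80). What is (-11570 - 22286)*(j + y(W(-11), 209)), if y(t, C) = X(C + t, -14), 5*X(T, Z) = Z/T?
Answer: -11172243008/825 ≈ -1.3542e+7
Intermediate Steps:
X(T, Z) = Z/(5*T) (X(T, Z) = (Z/T)/5 = Z/(5*T))
j = 400 (j = -5*(-80) = 400)
y(t, C) = -14/(5*(C + t)) (y(t, C) = (⅕)*(-14)/(C + t) = -14/(5*(C + t)))
(-11570 - 22286)*(j + y(W(-11), 209)) = (-11570 - 22286)*(400 - 14/(5*209 + 5*(-11)²)) = -33856*(400 - 14/(1045 + 5*121)) = -33856*(400 - 14/(1045 + 605)) = -33856*(400 - 14/1650) = -33856*(400 - 14*1/1650) = -33856*(400 - 7/825) = -33856*329993/825 = -11172243008/825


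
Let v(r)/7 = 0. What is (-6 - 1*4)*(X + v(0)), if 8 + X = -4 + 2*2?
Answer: 80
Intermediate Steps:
v(r) = 0 (v(r) = 7*0 = 0)
X = -8 (X = -8 + (-4 + 2*2) = -8 + (-4 + 4) = -8 + 0 = -8)
(-6 - 1*4)*(X + v(0)) = (-6 - 1*4)*(-8 + 0) = (-6 - 4)*(-8) = -10*(-8) = 80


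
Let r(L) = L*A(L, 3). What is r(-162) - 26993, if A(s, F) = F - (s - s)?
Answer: -27479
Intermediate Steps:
A(s, F) = F (A(s, F) = F - 1*0 = F + 0 = F)
r(L) = 3*L (r(L) = L*3 = 3*L)
r(-162) - 26993 = 3*(-162) - 26993 = -486 - 26993 = -27479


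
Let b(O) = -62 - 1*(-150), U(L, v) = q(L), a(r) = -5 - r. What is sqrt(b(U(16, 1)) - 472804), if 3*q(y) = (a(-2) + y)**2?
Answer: 18*I*sqrt(1459) ≈ 687.54*I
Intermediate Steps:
q(y) = (-3 + y)**2/3 (q(y) = ((-5 - 1*(-2)) + y)**2/3 = ((-5 + 2) + y)**2/3 = (-3 + y)**2/3)
U(L, v) = (-3 + L)**2/3
b(O) = 88 (b(O) = -62 + 150 = 88)
sqrt(b(U(16, 1)) - 472804) = sqrt(88 - 472804) = sqrt(-472716) = 18*I*sqrt(1459)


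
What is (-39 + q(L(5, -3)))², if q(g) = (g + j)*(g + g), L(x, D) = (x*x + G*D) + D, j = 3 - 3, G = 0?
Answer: 863041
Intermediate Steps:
j = 0
L(x, D) = D + x² (L(x, D) = (x*x + 0*D) + D = (x² + 0) + D = x² + D = D + x²)
q(g) = 2*g² (q(g) = (g + 0)*(g + g) = g*(2*g) = 2*g²)
(-39 + q(L(5, -3)))² = (-39 + 2*(-3 + 5²)²)² = (-39 + 2*(-3 + 25)²)² = (-39 + 2*22²)² = (-39 + 2*484)² = (-39 + 968)² = 929² = 863041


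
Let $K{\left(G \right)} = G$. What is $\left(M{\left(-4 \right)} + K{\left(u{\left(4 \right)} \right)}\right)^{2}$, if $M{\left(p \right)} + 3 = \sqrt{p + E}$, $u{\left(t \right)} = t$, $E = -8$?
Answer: $-11 + 4 i \sqrt{3} \approx -11.0 + 6.9282 i$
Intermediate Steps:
$M{\left(p \right)} = -3 + \sqrt{-8 + p}$ ($M{\left(p \right)} = -3 + \sqrt{p - 8} = -3 + \sqrt{-8 + p}$)
$\left(M{\left(-4 \right)} + K{\left(u{\left(4 \right)} \right)}\right)^{2} = \left(\left(-3 + \sqrt{-8 - 4}\right) + 4\right)^{2} = \left(\left(-3 + \sqrt{-12}\right) + 4\right)^{2} = \left(\left(-3 + 2 i \sqrt{3}\right) + 4\right)^{2} = \left(1 + 2 i \sqrt{3}\right)^{2}$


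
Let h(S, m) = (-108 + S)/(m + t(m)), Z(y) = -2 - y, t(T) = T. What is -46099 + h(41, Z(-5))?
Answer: -276661/6 ≈ -46110.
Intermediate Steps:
h(S, m) = (-108 + S)/(2*m) (h(S, m) = (-108 + S)/(m + m) = (-108 + S)/((2*m)) = (-108 + S)*(1/(2*m)) = (-108 + S)/(2*m))
-46099 + h(41, Z(-5)) = -46099 + (-108 + 41)/(2*(-2 - 1*(-5))) = -46099 + (½)*(-67)/(-2 + 5) = -46099 + (½)*(-67)/3 = -46099 + (½)*(⅓)*(-67) = -46099 - 67/6 = -276661/6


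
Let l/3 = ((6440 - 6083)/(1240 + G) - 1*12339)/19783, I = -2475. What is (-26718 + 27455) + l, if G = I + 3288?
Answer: 29856890933/40614499 ≈ 735.13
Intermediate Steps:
G = 813 (G = -2475 + 3288 = 813)
l = -75994830/40614499 (l = 3*(((6440 - 6083)/(1240 + 813) - 1*12339)/19783) = 3*((357/2053 - 12339)*(1/19783)) = 3*(-25331610/2053*1/19783) = 3*(-25331610/40614499) = -75994830/40614499 ≈ -1.8711)
(-26718 + 27455) + l = (-26718 + 27455) - 75994830/40614499 = 737 - 75994830/40614499 = 29856890933/40614499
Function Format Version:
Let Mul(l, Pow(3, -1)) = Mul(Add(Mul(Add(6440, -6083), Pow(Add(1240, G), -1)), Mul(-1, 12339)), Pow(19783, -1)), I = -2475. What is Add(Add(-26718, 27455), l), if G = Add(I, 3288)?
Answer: Rational(29856890933, 40614499) ≈ 735.13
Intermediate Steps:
G = 813 (G = Add(-2475, 3288) = 813)
l = Rational(-75994830, 40614499) (l = Mul(3, Mul(Add(Mul(Add(6440, -6083), Pow(Add(1240, 813), -1)), Mul(-1, 12339)), Pow(19783, -1))) = Mul(3, Mul(Add(Mul(357, Pow(2053, -1)), -12339), Rational(1, 19783))) = Mul(3, Mul(Add(Mul(357, Rational(1, 2053)), -12339), Rational(1, 19783))) = Mul(3, Mul(Add(Rational(357, 2053), -12339), Rational(1, 19783))) = Mul(3, Mul(Rational(-25331610, 2053), Rational(1, 19783))) = Mul(3, Rational(-25331610, 40614499)) = Rational(-75994830, 40614499) ≈ -1.8711)
Add(Add(-26718, 27455), l) = Add(Add(-26718, 27455), Rational(-75994830, 40614499)) = Add(737, Rational(-75994830, 40614499)) = Rational(29856890933, 40614499)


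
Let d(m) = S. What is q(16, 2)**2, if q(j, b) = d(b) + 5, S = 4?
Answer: 81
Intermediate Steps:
d(m) = 4
q(j, b) = 9 (q(j, b) = 4 + 5 = 9)
q(16, 2)**2 = 9**2 = 81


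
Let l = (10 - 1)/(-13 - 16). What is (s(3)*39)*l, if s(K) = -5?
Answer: 1755/29 ≈ 60.517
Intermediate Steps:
l = -9/29 (l = 9/(-29) = 9*(-1/29) = -9/29 ≈ -0.31034)
(s(3)*39)*l = -5*39*(-9/29) = -195*(-9/29) = 1755/29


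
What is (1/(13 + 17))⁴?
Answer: 1/810000 ≈ 1.2346e-6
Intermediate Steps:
(1/(13 + 17))⁴ = (1/30)⁴ = 1/810000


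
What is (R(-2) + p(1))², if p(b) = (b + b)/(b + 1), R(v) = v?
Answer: 1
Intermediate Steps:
p(b) = 2*b/(1 + b) (p(b) = (2*b)/(1 + b) = 2*b/(1 + b))
(R(-2) + p(1))² = (-2 + 2*1/(1 + 1))² = (-2 + 2*1/2)² = (-2 + 2*1*(½))² = (-2 + 1)² = (-1)² = 1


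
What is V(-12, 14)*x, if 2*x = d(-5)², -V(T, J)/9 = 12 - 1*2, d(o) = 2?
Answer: -180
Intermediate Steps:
V(T, J) = -90 (V(T, J) = -9*(12 - 1*2) = -9*(12 - 2) = -9*10 = -90)
x = 2 (x = (½)*2² = (½)*4 = 2)
V(-12, 14)*x = -90*2 = -180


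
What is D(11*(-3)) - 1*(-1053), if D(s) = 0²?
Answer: 1053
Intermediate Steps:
D(s) = 0
D(11*(-3)) - 1*(-1053) = 0 - 1*(-1053) = 0 + 1053 = 1053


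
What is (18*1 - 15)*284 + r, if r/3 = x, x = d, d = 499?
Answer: 2349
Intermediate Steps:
x = 499
r = 1497 (r = 3*499 = 1497)
(18*1 - 15)*284 + r = (18*1 - 15)*284 + 1497 = (18 - 15)*284 + 1497 = 3*284 + 1497 = 852 + 1497 = 2349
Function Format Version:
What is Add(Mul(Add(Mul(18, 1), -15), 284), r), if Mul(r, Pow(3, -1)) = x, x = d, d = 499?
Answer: 2349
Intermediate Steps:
x = 499
r = 1497 (r = Mul(3, 499) = 1497)
Add(Mul(Add(Mul(18, 1), -15), 284), r) = Add(Mul(Add(Mul(18, 1), -15), 284), 1497) = Add(Mul(Add(18, -15), 284), 1497) = Add(Mul(3, 284), 1497) = Add(852, 1497) = 2349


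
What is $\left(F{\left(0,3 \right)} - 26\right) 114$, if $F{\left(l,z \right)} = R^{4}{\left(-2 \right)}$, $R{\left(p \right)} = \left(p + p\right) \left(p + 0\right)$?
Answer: $463980$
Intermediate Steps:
$R{\left(p \right)} = 2 p^{2}$ ($R{\left(p \right)} = 2 p p = 2 p^{2}$)
$F{\left(l,z \right)} = 4096$ ($F{\left(l,z \right)} = \left(2 \left(-2\right)^{2}\right)^{4} = \left(2 \cdot 4\right)^{4} = 8^{4} = 4096$)
$\left(F{\left(0,3 \right)} - 26\right) 114 = \left(4096 - 26\right) 114 = 4070 \cdot 114 = 463980$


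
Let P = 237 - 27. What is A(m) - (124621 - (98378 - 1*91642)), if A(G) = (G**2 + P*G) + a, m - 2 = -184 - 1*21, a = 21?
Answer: -119285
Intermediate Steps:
P = 210
m = -203 (m = 2 + (-184 - 1*21) = 2 + (-184 - 21) = 2 - 205 = -203)
A(G) = 21 + G**2 + 210*G (A(G) = (G**2 + 210*G) + 21 = 21 + G**2 + 210*G)
A(m) - (124621 - (98378 - 1*91642)) = (21 + (-203)**2 + 210*(-203)) - (124621 - (98378 - 1*91642)) = (21 + 41209 - 42630) - (124621 - (98378 - 91642)) = -1400 - (124621 - 1*6736) = -1400 - (124621 - 6736) = -1400 - 1*117885 = -1400 - 117885 = -119285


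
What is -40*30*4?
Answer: -4800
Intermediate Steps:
-40*30*4 = -1200*4 = -4800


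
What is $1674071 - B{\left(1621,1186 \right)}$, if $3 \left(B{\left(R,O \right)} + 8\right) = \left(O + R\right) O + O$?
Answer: $563983$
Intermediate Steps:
$B{\left(R,O \right)} = -8 + \frac{O}{3} + \frac{O \left(O + R\right)}{3}$ ($B{\left(R,O \right)} = -8 + \frac{\left(O + R\right) O + O}{3} = -8 + \frac{O \left(O + R\right) + O}{3} = -8 + \frac{O + O \left(O + R\right)}{3} = -8 + \left(\frac{O}{3} + \frac{O \left(O + R\right)}{3}\right) = -8 + \frac{O}{3} + \frac{O \left(O + R\right)}{3}$)
$1674071 - B{\left(1621,1186 \right)} = 1674071 - \left(-8 + \frac{1}{3} \cdot 1186 + \frac{1186^{2}}{3} + \frac{1}{3} \cdot 1186 \cdot 1621\right) = 1674071 - \left(-8 + \frac{1186}{3} + \frac{1}{3} \cdot 1406596 + \frac{1922506}{3}\right) = 1674071 - \left(-8 + \frac{1186}{3} + \frac{1406596}{3} + \frac{1922506}{3}\right) = 1674071 - 1110088 = 563983$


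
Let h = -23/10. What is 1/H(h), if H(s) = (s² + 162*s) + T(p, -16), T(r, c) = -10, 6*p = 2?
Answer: -100/37731 ≈ -0.0026503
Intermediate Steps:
p = ⅓ (p = (⅙)*2 = ⅓ ≈ 0.33333)
h = -23/10 (h = -23*⅒ = -23/10 ≈ -2.3000)
H(s) = -10 + s² + 162*s (H(s) = (s² + 162*s) - 10 = -10 + s² + 162*s)
1/H(h) = 1/(-10 + (-23/10)² + 162*(-23/10)) = 1/(-10 + 529/100 - 1863/5) = 1/(-37731/100) = -100/37731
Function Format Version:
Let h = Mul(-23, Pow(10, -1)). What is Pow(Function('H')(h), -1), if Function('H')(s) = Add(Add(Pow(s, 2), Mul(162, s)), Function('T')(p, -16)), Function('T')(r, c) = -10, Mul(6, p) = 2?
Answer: Rational(-100, 37731) ≈ -0.0026503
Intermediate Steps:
p = Rational(1, 3) (p = Mul(Rational(1, 6), 2) = Rational(1, 3) ≈ 0.33333)
h = Rational(-23, 10) (h = Mul(-23, Rational(1, 10)) = Rational(-23, 10) ≈ -2.3000)
Function('H')(s) = Add(-10, Pow(s, 2), Mul(162, s)) (Function('H')(s) = Add(Add(Pow(s, 2), Mul(162, s)), -10) = Add(-10, Pow(s, 2), Mul(162, s)))
Pow(Function('H')(h), -1) = Pow(Add(-10, Pow(Rational(-23, 10), 2), Mul(162, Rational(-23, 10))), -1) = Pow(Add(-10, Rational(529, 100), Rational(-1863, 5)), -1) = Pow(Rational(-37731, 100), -1) = Rational(-100, 37731)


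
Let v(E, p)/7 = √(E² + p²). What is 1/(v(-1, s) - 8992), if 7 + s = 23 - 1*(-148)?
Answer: -8992/79538111 - 7*√26897/79538111 ≈ -0.00012749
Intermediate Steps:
s = 164 (s = -7 + (23 - 1*(-148)) = -7 + (23 + 148) = -7 + 171 = 164)
v(E, p) = 7*√(E² + p²)
1/(v(-1, s) - 8992) = 1/(7*√((-1)² + 164²) - 8992) = 1/(7*√(1 + 26896) - 8992) = 1/(7*√26897 - 8992) = 1/(-8992 + 7*√26897)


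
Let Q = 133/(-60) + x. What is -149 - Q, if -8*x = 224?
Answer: -7127/60 ≈ -118.78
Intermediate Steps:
x = -28 (x = -⅛*224 = -28)
Q = -1813/60 (Q = 133/(-60) - 28 = 133*(-1/60) - 28 = -133/60 - 28 = -1813/60 ≈ -30.217)
-149 - Q = -149 - 1*(-1813/60) = -149 + 1813/60 = -7127/60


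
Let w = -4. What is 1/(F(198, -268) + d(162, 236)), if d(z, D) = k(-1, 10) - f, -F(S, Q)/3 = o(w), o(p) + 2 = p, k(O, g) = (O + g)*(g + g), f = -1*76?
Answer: 1/274 ≈ 0.0036496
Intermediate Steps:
f = -76
k(O, g) = 2*g*(O + g) (k(O, g) = (O + g)*(2*g) = 2*g*(O + g))
o(p) = -2 + p
F(S, Q) = 18 (F(S, Q) = -3*(-2 - 4) = -3*(-6) = 18)
d(z, D) = 256 (d(z, D) = 2*10*(-1 + 10) - 1*(-76) = 2*10*9 + 76 = 180 + 76 = 256)
1/(F(198, -268) + d(162, 236)) = 1/(18 + 256) = 1/274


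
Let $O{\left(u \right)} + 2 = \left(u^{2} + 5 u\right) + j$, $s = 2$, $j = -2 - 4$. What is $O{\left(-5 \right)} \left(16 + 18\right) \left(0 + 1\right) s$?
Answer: $-544$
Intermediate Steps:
$j = -6$ ($j = -2 - 4 = -6$)
$O{\left(u \right)} = -8 + u^{2} + 5 u$ ($O{\left(u \right)} = -2 - \left(6 - u^{2} - 5 u\right) = -2 + \left(-6 + u^{2} + 5 u\right) = -8 + u^{2} + 5 u$)
$O{\left(-5 \right)} \left(16 + 18\right) \left(0 + 1\right) s = \left(-8 + \left(-5\right)^{2} + 5 \left(-5\right)\right) \left(16 + 18\right) \left(0 + 1\right) 2 = \left(-8 + 25 - 25\right) 34 \cdot 1 \cdot 2 = - 8 \cdot 34 \cdot 2 = \left(-8\right) 68 = -544$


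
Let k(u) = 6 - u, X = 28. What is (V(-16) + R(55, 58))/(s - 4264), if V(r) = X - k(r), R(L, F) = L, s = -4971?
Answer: -61/9235 ≈ -0.0066053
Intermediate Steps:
V(r) = 22 + r (V(r) = 28 - (6 - r) = 28 + (-6 + r) = 22 + r)
(V(-16) + R(55, 58))/(s - 4264) = ((22 - 16) + 55)/(-4971 - 4264) = (6 + 55)/(-9235) = 61*(-1/9235) = -61/9235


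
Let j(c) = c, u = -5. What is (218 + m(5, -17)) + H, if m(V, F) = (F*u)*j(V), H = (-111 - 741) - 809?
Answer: -1018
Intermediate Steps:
H = -1661 (H = -852 - 809 = -1661)
m(V, F) = -5*F*V (m(V, F) = (F*(-5))*V = (-5*F)*V = -5*F*V)
(218 + m(5, -17)) + H = (218 - 5*(-17)*5) - 1661 = (218 + 425) - 1661 = 643 - 1661 = -1018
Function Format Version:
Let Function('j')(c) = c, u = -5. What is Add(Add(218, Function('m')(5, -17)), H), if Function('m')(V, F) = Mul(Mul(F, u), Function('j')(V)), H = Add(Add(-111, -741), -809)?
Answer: -1018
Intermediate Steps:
H = -1661 (H = Add(-852, -809) = -1661)
Function('m')(V, F) = Mul(-5, F, V) (Function('m')(V, F) = Mul(Mul(F, -5), V) = Mul(Mul(-5, F), V) = Mul(-5, F, V))
Add(Add(218, Function('m')(5, -17)), H) = Add(Add(218, Mul(-5, -17, 5)), -1661) = Add(Add(218, 425), -1661) = Add(643, -1661) = -1018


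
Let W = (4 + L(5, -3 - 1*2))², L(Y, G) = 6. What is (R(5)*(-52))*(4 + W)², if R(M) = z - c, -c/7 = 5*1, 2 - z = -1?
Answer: -21372416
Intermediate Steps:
z = 3 (z = 2 - 1*(-1) = 2 + 1 = 3)
c = -35 ≈ -35.000
R(M) = 38 (R(M) = 3 - 1*(-35) = 3 + 35 = 38)
W = 100 (W = (4 + 6)² = 10² = 100)
(R(5)*(-52))*(4 + W)² = (38*(-52))*(4 + 100)² = -1976*104² = -1976*10816 = -21372416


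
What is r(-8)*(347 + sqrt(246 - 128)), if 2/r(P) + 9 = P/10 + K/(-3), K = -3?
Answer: -1735/22 - 5*sqrt(118)/22 ≈ -81.332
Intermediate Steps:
r(P) = 2/(-8 + P/10) (r(P) = 2/(-9 + (P/10 - 3/(-3))) = 2/(-9 + (P*(1/10) - 3*(-1/3))) = 2/(-9 + (P/10 + 1)) = 2/(-9 + (1 + P/10)) = 2/(-8 + P/10))
r(-8)*(347 + sqrt(246 - 128)) = (20/(-80 - 8))*(347 + sqrt(246 - 128)) = (20/(-88))*(347 + sqrt(118)) = (20*(-1/88))*(347 + sqrt(118)) = -5*(347 + sqrt(118))/22 = -1735/22 - 5*sqrt(118)/22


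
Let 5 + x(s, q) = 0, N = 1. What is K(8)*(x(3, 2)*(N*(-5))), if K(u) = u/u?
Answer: 25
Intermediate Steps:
x(s, q) = -5 (x(s, q) = -5 + 0 = -5)
K(u) = 1
K(8)*(x(3, 2)*(N*(-5))) = 1*(-5*(-5)) = 1*25 = 25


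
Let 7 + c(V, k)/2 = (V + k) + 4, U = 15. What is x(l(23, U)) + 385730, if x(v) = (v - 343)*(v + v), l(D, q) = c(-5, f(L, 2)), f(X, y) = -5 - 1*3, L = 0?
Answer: 409730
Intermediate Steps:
f(X, y) = -8 (f(X, y) = -5 - 3 = -8)
c(V, k) = -6 + 2*V + 2*k (c(V, k) = -14 + 2*((V + k) + 4) = -14 + 2*(4 + V + k) = -14 + (8 + 2*V + 2*k) = -6 + 2*V + 2*k)
l(D, q) = -32 (l(D, q) = -6 + 2*(-5) + 2*(-8) = -6 - 10 - 16 = -32)
x(v) = 2*v*(-343 + v) (x(v) = (-343 + v)*(2*v) = 2*v*(-343 + v))
x(l(23, U)) + 385730 = 2*(-32)*(-343 - 32) + 385730 = 2*(-32)*(-375) + 385730 = 24000 + 385730 = 409730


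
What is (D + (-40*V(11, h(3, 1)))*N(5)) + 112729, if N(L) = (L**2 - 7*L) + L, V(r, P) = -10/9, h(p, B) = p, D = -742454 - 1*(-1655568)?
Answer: 9230587/9 ≈ 1.0256e+6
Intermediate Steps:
D = 913114 (D = -742454 + 1655568 = 913114)
V(r, P) = -10/9 (V(r, P) = -10*1/9 = -10/9)
N(L) = L**2 - 6*L
(D + (-40*V(11, h(3, 1)))*N(5)) + 112729 = (913114 + (-40*(-10/9))*(5*(-6 + 5))) + 112729 = (913114 + 400*(5*(-1))/9) + 112729 = (913114 + (400/9)*(-5)) + 112729 = (913114 - 2000/9) + 112729 = 8216026/9 + 112729 = 9230587/9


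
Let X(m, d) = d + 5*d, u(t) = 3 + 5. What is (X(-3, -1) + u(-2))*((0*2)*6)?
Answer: 0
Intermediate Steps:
u(t) = 8
X(m, d) = 6*d
(X(-3, -1) + u(-2))*((0*2)*6) = (6*(-1) + 8)*((0*2)*6) = (-6 + 8)*(0*6) = 2*0 = 0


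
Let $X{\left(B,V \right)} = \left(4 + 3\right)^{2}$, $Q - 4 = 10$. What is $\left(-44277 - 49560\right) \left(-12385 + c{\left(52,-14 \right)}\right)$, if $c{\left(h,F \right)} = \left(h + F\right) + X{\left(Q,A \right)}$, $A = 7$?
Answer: $1154007426$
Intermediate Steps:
$Q = 14$ ($Q = 4 + 10 = 14$)
$X{\left(B,V \right)} = 49$ ($X{\left(B,V \right)} = 7^{2} = 49$)
$c{\left(h,F \right)} = 49 + F + h$ ($c{\left(h,F \right)} = \left(h + F\right) + 49 = \left(F + h\right) + 49 = 49 + F + h$)
$\left(-44277 - 49560\right) \left(-12385 + c{\left(52,-14 \right)}\right) = \left(-44277 - 49560\right) \left(-12385 + \left(49 - 14 + 52\right)\right) = - 93837 \left(-12385 + 87\right) = \left(-93837\right) \left(-12298\right) = 1154007426$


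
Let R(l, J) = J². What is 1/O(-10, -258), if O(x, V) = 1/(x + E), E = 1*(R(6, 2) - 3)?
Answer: -9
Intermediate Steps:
E = 1 (E = 1*(2² - 3) = 1*(4 - 3) = 1*1 = 1)
O(x, V) = 1/(1 + x) (O(x, V) = 1/(x + 1) = 1/(1 + x))
1/O(-10, -258) = 1/(1/(1 - 10)) = 1/(1/(-9)) = 1/(-⅑) = -9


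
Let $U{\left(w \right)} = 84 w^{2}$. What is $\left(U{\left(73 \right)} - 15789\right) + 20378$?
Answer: $452225$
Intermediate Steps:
$\left(U{\left(73 \right)} - 15789\right) + 20378 = \left(84 \cdot 73^{2} - 15789\right) + 20378 = \left(84 \cdot 5329 - 15789\right) + 20378 = \left(447636 - 15789\right) + 20378 = 431847 + 20378 = 452225$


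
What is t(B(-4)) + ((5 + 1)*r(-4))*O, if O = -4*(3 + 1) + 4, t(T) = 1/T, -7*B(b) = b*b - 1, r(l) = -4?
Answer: 4313/15 ≈ 287.53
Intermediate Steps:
B(b) = ⅐ - b²/7 (B(b) = -(b*b - 1)/7 = -(b² - 1)/7 = -(-1 + b²)/7 = ⅐ - b²/7)
O = -12 (O = -4*4 + 4 = -16 + 4 = -12)
t(B(-4)) + ((5 + 1)*r(-4))*O = 1/(⅐ - ⅐*(-4)²) + ((5 + 1)*(-4))*(-12) = 1/(⅐ - ⅐*16) + (6*(-4))*(-12) = 1/(⅐ - 16/7) - 24*(-12) = 1/(-15/7) + 288 = -7/15 + 288 = 4313/15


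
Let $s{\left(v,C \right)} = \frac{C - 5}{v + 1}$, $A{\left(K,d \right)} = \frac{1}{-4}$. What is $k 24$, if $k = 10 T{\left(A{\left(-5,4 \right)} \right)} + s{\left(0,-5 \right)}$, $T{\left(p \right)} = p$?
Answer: $-300$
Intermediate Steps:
$A{\left(K,d \right)} = - \frac{1}{4}$
$s{\left(v,C \right)} = \frac{-5 + C}{1 + v}$
$k = - \frac{25}{2}$ ($k = 10 \left(- \frac{1}{4}\right) + \frac{-5 - 5}{1 + 0} = - \frac{5}{2} + 1^{-1} \left(-10\right) = - \frac{5}{2} + 1 \left(-10\right) = - \frac{5}{2} - 10 = - \frac{25}{2} \approx -12.5$)
$k 24 = \left(- \frac{25}{2}\right) 24 = -300$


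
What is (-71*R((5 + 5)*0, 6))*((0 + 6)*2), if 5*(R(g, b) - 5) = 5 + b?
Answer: -30672/5 ≈ -6134.4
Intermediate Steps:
R(g, b) = 6 + b/5 (R(g, b) = 5 + (5 + b)/5 = 5 + (1 + b/5) = 6 + b/5)
(-71*R((5 + 5)*0, 6))*((0 + 6)*2) = (-71*(6 + (⅕)*6))*((0 + 6)*2) = (-71*(6 + 6/5))*(6*2) = -71*36/5*12 = -2556/5*12 = -30672/5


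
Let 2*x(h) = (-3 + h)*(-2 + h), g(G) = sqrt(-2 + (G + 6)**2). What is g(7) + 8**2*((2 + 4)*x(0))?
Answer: 1152 + sqrt(167) ≈ 1164.9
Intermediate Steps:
g(G) = sqrt(-2 + (6 + G)**2)
x(h) = (-3 + h)*(-2 + h)/2 (x(h) = ((-3 + h)*(-2 + h))/2 = (-3 + h)*(-2 + h)/2)
g(7) + 8**2*((2 + 4)*x(0)) = sqrt(-2 + (6 + 7)**2) + 8**2*((2 + 4)*(3 + (1/2)*0**2 - 5/2*0)) = sqrt(-2 + 13**2) + 64*(6*(3 + (1/2)*0 + 0)) = sqrt(-2 + 169) + 64*(6*(3 + 0 + 0)) = sqrt(167) + 64*(6*3) = sqrt(167) + 64*18 = sqrt(167) + 1152 = 1152 + sqrt(167)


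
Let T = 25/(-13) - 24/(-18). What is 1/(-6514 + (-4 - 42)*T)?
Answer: -39/252988 ≈ -0.00015416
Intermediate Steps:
T = -23/39 (T = 25*(-1/13) - 24*(-1/18) = -25/13 + 4/3 = -23/39 ≈ -0.58974)
1/(-6514 + (-4 - 42)*T) = 1/(-6514 + (-4 - 42)*(-23/39)) = 1/(-6514 - 46*(-23/39)) = 1/(-6514 + 1058/39) = 1/(-252988/39) = -39/252988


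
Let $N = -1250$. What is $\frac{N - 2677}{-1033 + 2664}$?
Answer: $- \frac{561}{233} \approx -2.4077$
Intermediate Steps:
$\frac{N - 2677}{-1033 + 2664} = \frac{-1250 - 2677}{-1033 + 2664} = - \frac{3927}{1631} = \left(-3927\right) \frac{1}{1631} = - \frac{561}{233}$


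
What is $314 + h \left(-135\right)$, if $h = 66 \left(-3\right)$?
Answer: $27044$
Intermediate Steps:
$h = -198$
$314 + h \left(-135\right) = 314 - -26730 = 314 + 26730 = 27044$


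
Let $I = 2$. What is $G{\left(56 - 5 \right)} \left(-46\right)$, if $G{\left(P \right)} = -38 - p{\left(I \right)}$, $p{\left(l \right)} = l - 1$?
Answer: $1794$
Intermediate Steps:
$p{\left(l \right)} = -1 + l$ ($p{\left(l \right)} = l - 1 = -1 + l$)
$G{\left(P \right)} = -39$ ($G{\left(P \right)} = -38 - \left(-1 + 2\right) = -38 - 1 = -39$)
$G{\left(56 - 5 \right)} \left(-46\right) = \left(-39\right) \left(-46\right) = 1794$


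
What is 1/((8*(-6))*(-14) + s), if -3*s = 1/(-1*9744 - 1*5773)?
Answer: 46551/31282273 ≈ 0.0014881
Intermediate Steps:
s = 1/46551 (s = -1/(3*(-1*9744 - 1*5773)) = -1/(3*(-9744 - 5773)) = -⅓/(-15517) = -⅓*(-1/15517) = 1/46551 ≈ 2.1482e-5)
1/((8*(-6))*(-14) + s) = 1/((8*(-6))*(-14) + 1/46551) = 1/(-48*(-14) + 1/46551) = 1/(672 + 1/46551) = 1/(31282273/46551) = 46551/31282273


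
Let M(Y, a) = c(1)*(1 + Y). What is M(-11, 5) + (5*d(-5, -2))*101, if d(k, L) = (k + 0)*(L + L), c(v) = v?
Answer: 10090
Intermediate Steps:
M(Y, a) = 1 + Y (M(Y, a) = 1*(1 + Y) = 1 + Y)
d(k, L) = 2*L*k (d(k, L) = k*(2*L) = 2*L*k)
M(-11, 5) + (5*d(-5, -2))*101 = (1 - 11) + (5*(2*(-2)*(-5)))*101 = -10 + (5*20)*101 = -10 + 100*101 = -10 + 10100 = 10090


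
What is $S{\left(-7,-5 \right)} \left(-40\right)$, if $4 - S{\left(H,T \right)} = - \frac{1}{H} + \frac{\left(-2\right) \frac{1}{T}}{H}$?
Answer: $- \frac{1096}{7} \approx -156.57$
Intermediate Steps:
$S{\left(H,T \right)} = 4 + \frac{1}{H} + \frac{2}{H T}$ ($S{\left(H,T \right)} = 4 - \left(- \frac{1}{H} + \frac{\left(-2\right) \frac{1}{T}}{H}\right) = 4 - \left(- \frac{1}{H} - \frac{2}{H T}\right) = 4 + \left(\frac{1}{H} + \frac{2}{H T}\right) = 4 + \frac{1}{H} + \frac{2}{H T}$)
$S{\left(-7,-5 \right)} \left(-40\right) = \left(4 + \frac{1}{-7} + \frac{2}{\left(-7\right) \left(-5\right)}\right) \left(-40\right) = \left(4 - \frac{1}{7} + 2 \left(- \frac{1}{7}\right) \left(- \frac{1}{5}\right)\right) \left(-40\right) = \left(4 - \frac{1}{7} + \frac{2}{35}\right) \left(-40\right) = \frac{137}{35} \left(-40\right) = - \frac{1096}{7}$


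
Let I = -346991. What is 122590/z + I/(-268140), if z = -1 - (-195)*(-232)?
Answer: -746654903/527431380 ≈ -1.4156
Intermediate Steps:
z = -45241 (z = -1 - 195*232 = -1 - 45240 = -45241)
122590/z + I/(-268140) = 122590/(-45241) - 346991/(-268140) = 122590*(-1/45241) - 346991*(-1/268140) = -5330/1967 + 346991/268140 = -746654903/527431380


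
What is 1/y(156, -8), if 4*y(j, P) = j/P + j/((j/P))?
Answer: -8/55 ≈ -0.14545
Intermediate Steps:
y(j, P) = P/4 + j/(4*P) (y(j, P) = (j/P + j/((j/P)))/4 = (j/P + j*(P/j))/4 = (j/P + P)/4 = (P + j/P)/4 = P/4 + j/(4*P))
1/y(156, -8) = 1/((¼)*(156 + (-8)²)/(-8)) = 1/((¼)*(-⅛)*(156 + 64)) = 1/((¼)*(-⅛)*220) = 1/(-55/8) = -8/55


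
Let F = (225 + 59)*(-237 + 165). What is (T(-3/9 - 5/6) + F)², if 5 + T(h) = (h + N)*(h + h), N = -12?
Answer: 135130495201/324 ≈ 4.1707e+8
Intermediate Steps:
F = -20448 (F = 284*(-72) = -20448)
T(h) = -5 + 2*h*(-12 + h) (T(h) = -5 + (h - 12)*(h + h) = -5 + (-12 + h)*(2*h) = -5 + 2*h*(-12 + h))
(T(-3/9 - 5/6) + F)² = ((-5 - 24*(-3/9 - 5/6) + 2*(-3/9 - 5/6)²) - 20448)² = ((-5 - 24*(-3*⅑ - 5*⅙) + 2*(-3*⅑ - 5*⅙)²) - 20448)² = ((-5 - 24*(-⅓ - ⅚) + 2*(-⅓ - ⅚)²) - 20448)² = ((-5 - 24*(-7/6) + 2*(-7/6)²) - 20448)² = ((-5 + 28 + 2*(49/36)) - 20448)² = ((-5 + 28 + 49/18) - 20448)² = (463/18 - 20448)² = (-367601/18)² = 135130495201/324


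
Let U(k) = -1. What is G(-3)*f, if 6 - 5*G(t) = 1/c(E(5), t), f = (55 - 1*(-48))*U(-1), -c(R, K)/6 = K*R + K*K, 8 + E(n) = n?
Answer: -66847/540 ≈ -123.79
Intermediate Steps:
E(n) = -8 + n
c(R, K) = -6*K² - 6*K*R (c(R, K) = -6*(K*R + K*K) = -6*(K*R + K²) = -6*(K² + K*R) = -6*K² - 6*K*R)
f = -103 (f = (55 - 1*(-48))*(-1) = (55 + 48)*(-1) = 103*(-1) = -103)
G(t) = 6/5 + 1/(30*t*(-3 + t)) (G(t) = 6/5 - (-1/(6*t*(t + (-8 + 5))))/5 = 6/5 - (-1/(6*t*(t - 3)))/5 = 6/5 - (-1/(6*t*(-3 + t)))/5 = 6/5 - (-1)/(30*t*(-3 + t)) = 6/5 + 1/(30*t*(-3 + t)))
G(-3)*f = ((1/30)*(1 + 36*(-3)*(-3 - 3))/(-3*(-3 - 3)))*(-103) = ((1/30)*(-⅓)*(1 + 36*(-3)*(-6))/(-6))*(-103) = ((1/30)*(-⅓)*(-⅙)*(1 + 648))*(-103) = ((1/30)*(-⅓)*(-⅙)*649)*(-103) = (649/540)*(-103) = -66847/540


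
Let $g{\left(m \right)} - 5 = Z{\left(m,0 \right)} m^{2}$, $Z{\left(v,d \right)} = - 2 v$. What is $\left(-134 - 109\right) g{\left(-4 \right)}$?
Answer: $-32319$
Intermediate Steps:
$g{\left(m \right)} = 5 - 2 m^{3}$ ($g{\left(m \right)} = 5 + - 2 m m^{2} = 5 - 2 m^{3}$)
$\left(-134 - 109\right) g{\left(-4 \right)} = \left(-134 - 109\right) \left(5 - 2 \left(-4\right)^{3}\right) = - 243 \left(5 - -128\right) = - 243 \left(5 + 128\right) = \left(-243\right) 133 = -32319$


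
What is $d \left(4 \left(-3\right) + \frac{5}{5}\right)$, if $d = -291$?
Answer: $3201$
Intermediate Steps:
$d \left(4 \left(-3\right) + \frac{5}{5}\right) = - 291 \left(4 \left(-3\right) + \frac{5}{5}\right) = - 291 \left(-12 + 5 \cdot \frac{1}{5}\right) = - 291 \left(-12 + 1\right) = \left(-291\right) \left(-11\right) = 3201$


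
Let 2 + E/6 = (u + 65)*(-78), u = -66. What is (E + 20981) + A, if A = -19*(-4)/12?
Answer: 64330/3 ≈ 21443.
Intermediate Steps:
E = 456 (E = -12 + 6*((-66 + 65)*(-78)) = -12 + 6*(-1*(-78)) = -12 + 6*78 = -12 + 468 = 456)
A = 19/3 (A = 76*(1/12) = 19/3 ≈ 6.3333)
(E + 20981) + A = (456 + 20981) + 19/3 = 21437 + 19/3 = 64330/3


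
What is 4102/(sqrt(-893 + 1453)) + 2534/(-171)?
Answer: -2534/171 + 293*sqrt(35)/10 ≈ 158.52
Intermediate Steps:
4102/(sqrt(-893 + 1453)) + 2534/(-171) = 4102/(sqrt(560)) + 2534*(-1/171) = 4102/((4*sqrt(35))) - 2534/171 = 4102*(sqrt(35)/140) - 2534/171 = 293*sqrt(35)/10 - 2534/171 = -2534/171 + 293*sqrt(35)/10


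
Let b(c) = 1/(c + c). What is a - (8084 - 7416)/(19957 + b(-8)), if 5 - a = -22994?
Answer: 7343823001/319311 ≈ 22999.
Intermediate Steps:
a = 22999 (a = 5 - 1*(-22994) = 5 + 22994 = 22999)
b(c) = 1/(2*c)
a - (8084 - 7416)/(19957 + b(-8)) = 22999 - (8084 - 7416)/(19957 + (½)/(-8)) = 22999 - 668/(19957 + (½)*(-⅛)) = 22999 - 668/(19957 - 1/16) = 22999 - 668/319311/16 = 22999 - 668*16/319311 = 22999 - 1*10688/319311 = 22999 - 10688/319311 = 7343823001/319311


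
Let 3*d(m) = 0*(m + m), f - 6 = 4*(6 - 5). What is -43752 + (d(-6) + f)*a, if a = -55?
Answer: -44302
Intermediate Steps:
f = 10 (f = 6 + 4*(6 - 5) = 6 + 4*1 = 6 + 4 = 10)
d(m) = 0 (d(m) = (0*(m + m))/3 = (0*(2*m))/3 = (⅓)*0 = 0)
-43752 + (d(-6) + f)*a = -43752 + (0 + 10)*(-55) = -43752 + 10*(-55) = -43752 - 550 = -44302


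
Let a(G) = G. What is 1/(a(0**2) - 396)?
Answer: -1/396 ≈ -0.0025253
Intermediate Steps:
1/(a(0**2) - 396) = 1/(0**2 - 396) = 1/(0 - 396) = 1/(-396) = -1/396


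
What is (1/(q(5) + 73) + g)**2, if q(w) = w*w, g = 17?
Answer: 2778889/9604 ≈ 289.35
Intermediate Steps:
q(w) = w**2
(1/(q(5) + 73) + g)**2 = (1/(5**2 + 73) + 17)**2 = (1/(25 + 73) + 17)**2 = (1/98 + 17)**2 = (1667/98)**2 = 2778889/9604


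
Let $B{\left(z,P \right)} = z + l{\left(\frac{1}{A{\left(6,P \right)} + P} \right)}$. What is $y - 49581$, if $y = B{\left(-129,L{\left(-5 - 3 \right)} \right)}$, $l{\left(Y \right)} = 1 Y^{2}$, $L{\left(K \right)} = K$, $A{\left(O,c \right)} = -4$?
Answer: $- \frac{7158239}{144} \approx -49710.0$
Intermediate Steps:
$l{\left(Y \right)} = Y^{2}$
$B{\left(z,P \right)} = z + \frac{1}{\left(-4 + P\right)^{2}}$ ($B{\left(z,P \right)} = z + \left(\frac{1}{-4 + P}\right)^{2} = z + \frac{1}{\left(-4 + P\right)^{2}}$)
$y = - \frac{18575}{144}$ ($y = -129 + \frac{1}{\left(-4 - 8\right)^{2}} = -129 + \frac{1}{144} = - \frac{18575}{144} \approx -128.99$)
$y - 49581 = - \frac{18575}{144} - 49581 = - \frac{7158239}{144}$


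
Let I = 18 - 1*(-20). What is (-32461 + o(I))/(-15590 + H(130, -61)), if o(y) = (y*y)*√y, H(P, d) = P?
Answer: 32461/15460 - 361*√38/3865 ≈ 1.5239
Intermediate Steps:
I = 38 (I = 18 + 20 = 38)
o(y) = y^(5/2) (o(y) = y²*√y = y^(5/2))
(-32461 + o(I))/(-15590 + H(130, -61)) = (-32461 + 38^(5/2))/(-15590 + 130) = (-32461 + 1444*√38)/(-15460) = (-32461 + 1444*√38)*(-1/15460) = 32461/15460 - 361*√38/3865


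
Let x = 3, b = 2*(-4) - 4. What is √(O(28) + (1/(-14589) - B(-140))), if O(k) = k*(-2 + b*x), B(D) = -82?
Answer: I*√23223092779/4863 ≈ 31.337*I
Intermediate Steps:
b = -12 (b = -8 - 4 = -12)
O(k) = -38*k (O(k) = k*(-2 - 12*3) = k*(-2 - 36) = k*(-38) = -38*k)
√(O(28) + (1/(-14589) - B(-140))) = √(-38*28 + (1/(-14589) - 1*(-82))) = √(-1064 + (-1/14589 + 82)) = √(-1064 + 1196297/14589) = √(-14326399/14589) = I*√23223092779/4863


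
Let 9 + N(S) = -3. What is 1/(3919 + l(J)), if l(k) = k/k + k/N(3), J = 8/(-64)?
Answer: 96/376321 ≈ 0.00025510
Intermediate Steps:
N(S) = -12 (N(S) = -9 - 3 = -12)
J = -⅛ (J = 8*(-1/64) = -⅛ ≈ -0.12500)
l(k) = 1 - k/12 (l(k) = k/k + k/(-12) = 1 + k*(-1/12) = 1 - k/12)
1/(3919 + l(J)) = 1/(3919 + (1 - 1/12*(-⅛))) = 1/(3919 + (1 + 1/96)) = 1/(3919 + 97/96) = 1/(376321/96) = 96/376321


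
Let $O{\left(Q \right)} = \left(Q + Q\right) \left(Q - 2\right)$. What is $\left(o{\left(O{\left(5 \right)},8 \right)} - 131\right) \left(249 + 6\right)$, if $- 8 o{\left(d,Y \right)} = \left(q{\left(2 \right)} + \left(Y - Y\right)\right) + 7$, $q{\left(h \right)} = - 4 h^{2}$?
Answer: $- \frac{264945}{8} \approx -33118.0$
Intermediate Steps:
$O{\left(Q \right)} = 2 Q \left(-2 + Q\right)$
$o{\left(d,Y \right)} = \frac{9}{8}$ ($o{\left(d,Y \right)} = - \frac{\left(- 4 \cdot 2^{2} + \left(Y - Y\right)\right) + 7}{8} = - \frac{\left(\left(-4\right) 4 + 0\right) + 7}{8} = - \frac{\left(-16 + 0\right) + 7}{8} = - \frac{-16 + 7}{8} = \left(- \frac{1}{8}\right) \left(-9\right) = \frac{9}{8}$)
$\left(o{\left(O{\left(5 \right)},8 \right)} - 131\right) \left(249 + 6\right) = \left(\frac{9}{8} - 131\right) \left(249 + 6\right) = \left(- \frac{1039}{8}\right) 255 = - \frac{264945}{8}$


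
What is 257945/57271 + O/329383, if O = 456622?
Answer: 111113896497/18864093793 ≈ 5.8902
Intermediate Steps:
257945/57271 + O/329383 = 257945/57271 + 456622/329383 = 111113896497/18864093793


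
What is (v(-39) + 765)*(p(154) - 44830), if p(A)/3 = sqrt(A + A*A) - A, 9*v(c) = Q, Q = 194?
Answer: -320622068/9 + 7079*sqrt(23870)/3 ≈ -3.5260e+7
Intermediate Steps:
v(c) = 194/9 (v(c) = (1/9)*194 = 194/9)
p(A) = -3*A + 3*sqrt(A + A**2) (p(A) = 3*(sqrt(A + A*A) - A) = 3*(sqrt(A + A**2) - A) = -3*A + 3*sqrt(A + A**2))
(v(-39) + 765)*(p(154) - 44830) = (194/9 + 765)*((-3*154 + 3*sqrt(154*(1 + 154))) - 44830) = 7079*((-462 + 3*sqrt(154*155)) - 44830)/9 = 7079*((-462 + 3*sqrt(23870)) - 44830)/9 = 7079*(-45292 + 3*sqrt(23870))/9 = -320622068/9 + 7079*sqrt(23870)/3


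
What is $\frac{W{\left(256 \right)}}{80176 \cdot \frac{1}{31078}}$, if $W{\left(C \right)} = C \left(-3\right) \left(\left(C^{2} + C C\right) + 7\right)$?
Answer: $- \frac{195536311776}{5011} \approx -3.9021 \cdot 10^{7}$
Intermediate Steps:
$W{\left(C \right)} = - 3 C \left(7 + 2 C^{2}\right)$ ($W{\left(C \right)} = - 3 C \left(\left(C^{2} + C^{2}\right) + 7\right) = - 3 C \left(2 C^{2} + 7\right) = - 3 C \left(7 + 2 C^{2}\right)$)
$\frac{W{\left(256 \right)}}{80176 \cdot \frac{1}{31078}} = \frac{\left(-21\right) 256 - 6 \cdot 256^{3}}{80176 \cdot \frac{1}{31078}} = \frac{-5376 - 100663296}{80176 \cdot \frac{1}{31078}} = \frac{-5376 - 100663296}{\frac{40088}{15539}} = \left(-100668672\right) \frac{15539}{40088} = - \frac{195536311776}{5011}$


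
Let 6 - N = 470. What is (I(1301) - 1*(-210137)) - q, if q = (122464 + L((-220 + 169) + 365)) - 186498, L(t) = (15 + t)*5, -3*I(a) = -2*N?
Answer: 816650/3 ≈ 2.7222e+5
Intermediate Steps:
N = -464 (N = 6 - 1*470 = 6 - 470 = -464)
I(a) = -928/3 (I(a) = -(-2)*(-464)/3 = -⅓*928 = -928/3)
L(t) = 75 + 5*t
q = -62389 (q = (122464 + (75 + 5*((-220 + 169) + 365))) - 186498 = (122464 + (75 + 5*(-51 + 365))) - 186498 = (122464 + (75 + 5*314)) - 186498 = (122464 + (75 + 1570)) - 186498 = (122464 + 1645) - 186498 = 124109 - 186498 = -62389)
(I(1301) - 1*(-210137)) - q = (-928/3 - 1*(-210137)) - 1*(-62389) = (-928/3 + 210137) + 62389 = 629483/3 + 62389 = 816650/3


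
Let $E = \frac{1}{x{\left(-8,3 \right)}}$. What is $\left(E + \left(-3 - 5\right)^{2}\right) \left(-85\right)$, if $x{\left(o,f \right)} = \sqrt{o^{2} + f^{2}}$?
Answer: $-5440 - \frac{85 \sqrt{73}}{73} \approx -5449.9$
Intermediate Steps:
$x{\left(o,f \right)} = \sqrt{f^{2} + o^{2}}$
$E = \frac{\sqrt{73}}{73}$ ($E = \frac{1}{\sqrt{3^{2} + \left(-8\right)^{2}}} = \frac{1}{\sqrt{9 + 64}} = \frac{1}{\sqrt{73}} = \frac{\sqrt{73}}{73} \approx 0.11704$)
$\left(E + \left(-3 - 5\right)^{2}\right) \left(-85\right) = \left(\frac{\sqrt{73}}{73} + \left(-3 - 5\right)^{2}\right) \left(-85\right) = \left(\frac{\sqrt{73}}{73} + \left(-8\right)^{2}\right) \left(-85\right) = \left(\frac{\sqrt{73}}{73} + 64\right) \left(-85\right) = \left(64 + \frac{\sqrt{73}}{73}\right) \left(-85\right) = -5440 - \frac{85 \sqrt{73}}{73}$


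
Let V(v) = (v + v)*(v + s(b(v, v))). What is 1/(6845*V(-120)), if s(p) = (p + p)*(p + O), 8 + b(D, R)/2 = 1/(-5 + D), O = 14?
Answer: 625/56906066304 ≈ 1.0983e-8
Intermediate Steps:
b(D, R) = -16 + 2/(-5 + D)
s(p) = 2*p*(14 + p) (s(p) = (p + p)*(p + 14) = (2*p)*(14 + p) = 2*p*(14 + p))
V(v) = 2*v*(v + 4*(14 + 2*(41 - 8*v)/(-5 + v))*(41 - 8*v)/(-5 + v)) (V(v) = (v + v)*(v + 2*(2*(41 - 8*v)/(-5 + v))*(14 + 2*(41 - 8*v)/(-5 + v))) = (2*v)*(v + 4*(14 + 2*(41 - 8*v)/(-5 + v))*(41 - 8*v)/(-5 + v)) = 2*v*(v + 4*(14 + 2*(41 - 8*v)/(-5 + v))*(41 - 8*v)/(-5 + v)))
1/(6845*V(-120)) = 1/(6845*((2*(-120)*(-120*(-5 - 120)² - 8*(-41 + 8*(-120))*(6 - 1*(-120)))/(-5 - 120)²))) = 1/(6845*((2*(-120)*(-120*(-125)² - 8*(-41 - 960)*(6 + 120))/(-125)²))) = 1/(6845*((2*(-120)*(1/15625)*(-120*15625 - 8*(-1001)*126)))) = 1/(6845*((2*(-120)*(1/15625)*(-1875000 + 1009008)))) = 1/(6845*((2*(-120)*(1/15625)*(-865992)))) = 1/(6845*(41567616/3125)) = (1/6845)*(3125/41567616) = 625/56906066304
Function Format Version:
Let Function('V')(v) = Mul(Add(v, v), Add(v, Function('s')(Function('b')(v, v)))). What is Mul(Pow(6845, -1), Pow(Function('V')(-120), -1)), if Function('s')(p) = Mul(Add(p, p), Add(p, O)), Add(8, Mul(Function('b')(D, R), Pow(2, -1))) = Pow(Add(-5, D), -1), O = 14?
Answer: Rational(625, 56906066304) ≈ 1.0983e-8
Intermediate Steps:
Function('b')(D, R) = Add(-16, Mul(2, Pow(Add(-5, D), -1)))
Function('s')(p) = Mul(2, p, Add(14, p)) (Function('s')(p) = Mul(Add(p, p), Add(p, 14)) = Mul(Mul(2, p), Add(14, p)) = Mul(2, p, Add(14, p)))
Function('V')(v) = Mul(2, v, Add(v, Mul(4, Pow(Add(-5, v), -1), Add(14, Mul(2, Pow(Add(-5, v), -1), Add(41, Mul(-8, v)))), Add(41, Mul(-8, v))))) (Function('V')(v) = Mul(Add(v, v), Add(v, Mul(2, Mul(2, Pow(Add(-5, v), -1), Add(41, Mul(-8, v))), Add(14, Mul(2, Pow(Add(-5, v), -1), Add(41, Mul(-8, v))))))) = Mul(Mul(2, v), Add(v, Mul(4, Pow(Add(-5, v), -1), Add(14, Mul(2, Pow(Add(-5, v), -1), Add(41, Mul(-8, v)))), Add(41, Mul(-8, v))))) = Mul(2, v, Add(v, Mul(4, Pow(Add(-5, v), -1), Add(14, Mul(2, Pow(Add(-5, v), -1), Add(41, Mul(-8, v)))), Add(41, Mul(-8, v))))))
Mul(Pow(6845, -1), Pow(Function('V')(-120), -1)) = Mul(Pow(6845, -1), Pow(Mul(2, -120, Pow(Add(-5, -120), -2), Add(Mul(-120, Pow(Add(-5, -120), 2)), Mul(-8, Add(-41, Mul(8, -120)), Add(6, Mul(-1, -120))))), -1)) = Mul(Rational(1, 6845), Pow(Mul(2, -120, Pow(-125, -2), Add(Mul(-120, Pow(-125, 2)), Mul(-8, Add(-41, -960), Add(6, 120)))), -1)) = Mul(Rational(1, 6845), Pow(Mul(2, -120, Rational(1, 15625), Add(Mul(-120, 15625), Mul(-8, -1001, 126))), -1)) = Mul(Rational(1, 6845), Pow(Mul(2, -120, Rational(1, 15625), Add(-1875000, 1009008)), -1)) = Mul(Rational(1, 6845), Pow(Mul(2, -120, Rational(1, 15625), -865992), -1)) = Mul(Rational(1, 6845), Pow(Rational(41567616, 3125), -1)) = Mul(Rational(1, 6845), Rational(3125, 41567616)) = Rational(625, 56906066304)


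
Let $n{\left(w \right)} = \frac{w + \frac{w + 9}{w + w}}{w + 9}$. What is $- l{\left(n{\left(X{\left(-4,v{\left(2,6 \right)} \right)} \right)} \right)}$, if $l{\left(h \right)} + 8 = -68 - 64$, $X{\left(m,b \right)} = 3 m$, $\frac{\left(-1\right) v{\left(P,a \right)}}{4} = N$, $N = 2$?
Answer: $140$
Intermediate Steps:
$v{\left(P,a \right)} = -8$ ($v{\left(P,a \right)} = \left(-4\right) 2 = -8$)
$n{\left(w \right)} = \frac{w + \frac{9 + w}{2 w}}{9 + w}$
$l{\left(h \right)} = -140$ ($l{\left(h \right)} = -8 - 132 = -140$)
$- l{\left(n{\left(X{\left(-4,v{\left(2,6 \right)} \right)} \right)} \right)} = \left(-1\right) \left(-140\right) = 140$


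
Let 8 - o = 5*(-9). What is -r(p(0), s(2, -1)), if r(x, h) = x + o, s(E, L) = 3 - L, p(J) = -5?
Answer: -48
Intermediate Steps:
o = 53 (o = 8 - 5*(-9) = 8 - 1*(-45) = 8 + 45 = 53)
r(x, h) = 53 + x (r(x, h) = x + 53 = 53 + x)
-r(p(0), s(2, -1)) = -(53 - 5) = -1*48 = -48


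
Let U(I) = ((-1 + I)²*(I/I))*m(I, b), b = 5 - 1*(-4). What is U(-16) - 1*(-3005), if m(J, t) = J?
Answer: -1619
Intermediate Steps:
b = 9 (b = 5 + 4 = 9)
U(I) = I*(-1 + I)² (U(I) = ((-1 + I)²*(I/I))*I = ((-1 + I)²*1)*I = (-1 + I)²*I = I*(-1 + I)²)
U(-16) - 1*(-3005) = -16*(-1 - 16)² - 1*(-3005) = -16*(-17)² + 3005 = -16*289 + 3005 = -4624 + 3005 = -1619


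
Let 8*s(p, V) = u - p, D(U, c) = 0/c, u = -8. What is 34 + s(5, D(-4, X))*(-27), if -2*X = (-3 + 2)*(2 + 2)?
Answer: 623/8 ≈ 77.875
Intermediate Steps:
X = 2 (X = -(-3 + 2)*(2 + 2)/2 = -(-1)*4/2 = -1/2*(-4) = 2)
D(U, c) = 0
s(p, V) = -1 - p/8 (s(p, V) = (-8 - p)/8 = -1 - p/8)
34 + s(5, D(-4, X))*(-27) = 34 + (-1 - 1/8*5)*(-27) = 34 + (-1 - 5/8)*(-27) = 34 - 13/8*(-27) = 34 + 351/8 = 623/8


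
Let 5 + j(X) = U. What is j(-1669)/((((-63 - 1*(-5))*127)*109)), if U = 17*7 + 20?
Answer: -67/401447 ≈ -0.00016690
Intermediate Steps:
U = 139 (U = 119 + 20 = 139)
j(X) = 134 (j(X) = -5 + 139 = 134)
j(-1669)/((((-63 - 1*(-5))*127)*109)) = 134/((((-63 - 1*(-5))*127)*109)) = 134/((((-63 + 5)*127)*109)) = 134/((-58*127*109)) = 134/((-7366*109)) = 134/(-802894) = 134*(-1/802894) = -67/401447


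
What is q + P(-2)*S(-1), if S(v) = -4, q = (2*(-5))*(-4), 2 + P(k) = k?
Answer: 56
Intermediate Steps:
P(k) = -2 + k
q = 40 (q = -10*(-4) = 40)
q + P(-2)*S(-1) = 40 + (-2 - 2)*(-4) = 40 - 4*(-4) = 40 + 16 = 56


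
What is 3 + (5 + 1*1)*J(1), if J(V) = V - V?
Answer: 3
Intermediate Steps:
J(V) = 0
3 + (5 + 1*1)*J(1) = 3 + (5 + 1*1)*0 = 3 + (5 + 1)*0 = 3 + 6*0 = 3 + 0 = 3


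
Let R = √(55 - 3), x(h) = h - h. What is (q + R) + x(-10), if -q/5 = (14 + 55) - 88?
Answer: 95 + 2*√13 ≈ 102.21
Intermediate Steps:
x(h) = 0
q = 95 (q = -5*((14 + 55) - 88) = -5*(69 - 88) = -5*(-19) = 95)
R = 2*√13 (R = √52 = 2*√13 ≈ 7.2111)
(q + R) + x(-10) = (95 + 2*√13) + 0 = 95 + 2*√13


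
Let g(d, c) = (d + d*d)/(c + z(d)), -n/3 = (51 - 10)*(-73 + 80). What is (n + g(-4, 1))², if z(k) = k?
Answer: 748225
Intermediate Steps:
n = -861 (n = -3*(51 - 10)*(-73 + 80) = -123*7 = -3*287 = -861)
g(d, c) = (d + d²)/(c + d) (g(d, c) = (d + d*d)/(c + d) = (d + d²)/(c + d))
(n + g(-4, 1))² = (-861 - 4*(1 - 4)/(1 - 4))² = (-861 - 4*(-3)/(-3))² = (-861 - 4*(-⅓)*(-3))² = (-861 - 4)² = (-865)² = 748225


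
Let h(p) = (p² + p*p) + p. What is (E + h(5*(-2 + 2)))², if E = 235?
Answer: 55225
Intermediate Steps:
h(p) = p + 2*p² (h(p) = (p² + p²) + p = 2*p² + p = p + 2*p²)
(E + h(5*(-2 + 2)))² = (235 + (5*(-2 + 2))*(1 + 2*(5*(-2 + 2))))² = (235 + (5*0)*(1 + 2*(5*0)))² = (235 + 0*(1 + 2*0))² = (235 + 0*(1 + 0))² = (235 + 0*1)² = (235 + 0)² = 235² = 55225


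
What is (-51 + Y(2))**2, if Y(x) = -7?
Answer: 3364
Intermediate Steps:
(-51 + Y(2))**2 = (-51 - 7)**2 = (-58)**2 = 3364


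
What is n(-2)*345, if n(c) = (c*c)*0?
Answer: 0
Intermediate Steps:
n(c) = 0 (n(c) = c**2*0 = 0)
n(-2)*345 = 0*345 = 0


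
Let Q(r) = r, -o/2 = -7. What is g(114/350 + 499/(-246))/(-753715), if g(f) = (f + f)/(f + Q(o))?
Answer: 146606/399014459855 ≈ 3.6742e-7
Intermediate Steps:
o = 14 (o = -2*(-7) = 14)
g(f) = 2*f/(14 + f) (g(f) = (f + f)/(f + 14) = (2*f)/(14 + f) = 2*f/(14 + f))
g(114/350 + 499/(-246))/(-753715) = (2*(114/350 + 499/(-246))/(14 + (114/350 + 499/(-246))))/(-753715) = (2*(114*(1/350) + 499*(-1/246))/(14 + (114*(1/350) + 499*(-1/246))))*(-1/753715) = (2*(57/175 - 499/246)/(14 + (57/175 - 499/246)))*(-1/753715) = (2*(-73303/43050)/(14 - 73303/43050))*(-1/753715) = (2*(-73303/43050)/(529397/43050))*(-1/753715) = (2*(-73303/43050)*(43050/529397))*(-1/753715) = -146606/529397*(-1/753715) = 146606/399014459855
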